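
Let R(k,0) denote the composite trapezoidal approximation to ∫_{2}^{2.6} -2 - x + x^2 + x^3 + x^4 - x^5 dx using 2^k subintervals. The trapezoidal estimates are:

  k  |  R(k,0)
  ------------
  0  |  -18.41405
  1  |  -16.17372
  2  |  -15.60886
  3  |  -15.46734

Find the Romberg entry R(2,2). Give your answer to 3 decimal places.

-15.420

Richardson extrapolation on the trapezoidal column (denominator 4−1=3):
R(1,1) = -16.17372 + (-16.17372 − (-18.41405))/3 = -15.42694
R(2,1) = -15.60886 + (-15.60886 − (-16.17372))/3 = -15.42057
R(2,2) = (16·(-15.42057) − (-15.42694)) / 15 = -15.42015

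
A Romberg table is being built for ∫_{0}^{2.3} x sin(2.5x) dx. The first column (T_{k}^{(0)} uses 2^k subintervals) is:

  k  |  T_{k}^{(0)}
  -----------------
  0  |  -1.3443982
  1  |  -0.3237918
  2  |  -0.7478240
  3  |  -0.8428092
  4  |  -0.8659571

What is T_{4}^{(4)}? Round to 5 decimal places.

-0.87363

Richardson extrapolation on the trapezoidal column (denominator 4−1=3):
T_{1}^{(1)} = (4·(-0.3237918) − (-1.3443982)) / 3 = 0.0164103
T_{2}^{(1)} = (4·(-0.7478240) − (-0.3237918)) / 3 = -0.8891681
T_{3}^{(1)} = (4·(-0.8428092) − (-0.7478240)) / 3 = -0.8744709
T_{4}^{(1)} = -0.8659571 + (-0.8659571 − (-0.8428092))/3 = -0.8736731
T_{2}^{(2)} = -0.8891681 + (-0.8891681 − 0.0164103)/15 = -0.9495400
T_{3}^{(2)} = -0.8744709 + (-0.8744709 − (-0.8891681))/15 = -0.8734911
T_{4}^{(2)} = (16·(-0.8736731) − (-0.8744709)) / 15 = -0.8736199
T_{3}^{(3)} = -0.8734911 + (-0.8734911 − (-0.9495400))/63 = -0.8722840
T_{4}^{(3)} = -0.8736199 + (-0.8736199 − (-0.8734911))/63 = -0.8736219
T_{4}^{(4)} = -0.8736219 + (-0.8736219 − (-0.8722840))/255 = -0.8736271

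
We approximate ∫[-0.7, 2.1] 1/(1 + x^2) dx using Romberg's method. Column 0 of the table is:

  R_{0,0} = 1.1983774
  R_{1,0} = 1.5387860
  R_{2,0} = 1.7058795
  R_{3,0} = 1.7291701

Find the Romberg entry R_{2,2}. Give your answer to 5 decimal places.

Richardson extrapolation on the trapezoidal column (denominator 4−1=3):
R_{1,1} = (4·1.5387860 − 1.1983774) / 3 = 1.6522555
R_{2,1} = 1.7058795 + (1.7058795 − 1.5387860)/3 = 1.7615773
R_{2,2} = 1.7615773 + (1.7615773 − 1.6522555)/15 = 1.7688654
(Column j=1 coincides with Simpson's rule on the same nodes.)

1.76887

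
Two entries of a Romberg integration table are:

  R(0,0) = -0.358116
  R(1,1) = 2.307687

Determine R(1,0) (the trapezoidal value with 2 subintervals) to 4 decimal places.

1.6412

From R(1,1) = (4·R(1,0) − R(0,0))/3, solve for R(1,0):
4·R(1,0) = 3·2.307687 + (-0.358116) = 6.564945
R(1,0) = 1.641236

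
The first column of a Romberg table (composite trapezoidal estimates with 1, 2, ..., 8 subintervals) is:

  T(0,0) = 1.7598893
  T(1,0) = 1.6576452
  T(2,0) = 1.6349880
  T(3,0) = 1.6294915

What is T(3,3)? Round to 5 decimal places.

T(1,1) = (4·1.6576452 − 1.7598893) / 3 = 1.6235638
T(2,1) = (4·1.6349880 − 1.6576452) / 3 = 1.6274356
T(3,1) = 1.6294915 + (1.6294915 − 1.6349880)/3 = 1.6276593
T(2,2) = (16·1.6274356 − 1.6235638) / 15 = 1.6276937
T(3,2) = 1.6276593 + (1.6276593 − 1.6274356)/15 = 1.6276742
T(3,3) = 1.6276742 + (1.6276742 − 1.6276937)/63 = 1.6276739
(Column j=1 coincides with Simpson's rule on the same nodes.)

1.62767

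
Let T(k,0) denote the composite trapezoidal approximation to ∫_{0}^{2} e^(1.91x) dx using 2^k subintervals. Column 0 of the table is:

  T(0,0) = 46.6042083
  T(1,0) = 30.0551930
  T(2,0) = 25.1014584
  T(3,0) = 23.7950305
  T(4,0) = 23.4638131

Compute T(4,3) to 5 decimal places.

T(2,1) = 25.1014584 + (25.1014584 − 30.0551930)/3 = 23.4502135
T(3,1) = (4·23.7950305 − 25.1014584) / 3 = 23.3595545
T(4,1) = (4·23.4638131 − 23.7950305) / 3 = 23.3534073
T(3,2) = (16·23.3595545 − 23.4502135) / 15 = 23.3535106
T(4,2) = (16·23.3534073 − 23.3595545) / 15 = 23.3529975
T(4,3) = (64·23.3529975 − 23.3535106) / 63 = 23.3529894

23.35299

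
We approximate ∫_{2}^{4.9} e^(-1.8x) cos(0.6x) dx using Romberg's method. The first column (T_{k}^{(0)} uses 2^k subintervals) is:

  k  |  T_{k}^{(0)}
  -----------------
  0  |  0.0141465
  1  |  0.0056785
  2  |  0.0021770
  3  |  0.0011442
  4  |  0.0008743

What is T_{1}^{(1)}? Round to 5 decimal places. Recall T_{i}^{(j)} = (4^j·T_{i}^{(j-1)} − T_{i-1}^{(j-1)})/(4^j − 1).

Richardson extrapolation on the trapezoidal column (denominator 4−1=3):
T_{1}^{(1)} = 0.0056785 + (0.0056785 − 0.0141465)/3 = 0.0028558

0.00286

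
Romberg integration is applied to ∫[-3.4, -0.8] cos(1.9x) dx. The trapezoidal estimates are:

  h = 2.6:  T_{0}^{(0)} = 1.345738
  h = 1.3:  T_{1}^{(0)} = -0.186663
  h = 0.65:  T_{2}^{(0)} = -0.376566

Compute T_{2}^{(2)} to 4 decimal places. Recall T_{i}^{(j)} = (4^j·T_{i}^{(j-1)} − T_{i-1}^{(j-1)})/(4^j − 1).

-0.4227

Richardson extrapolation on the trapezoidal column (denominator 4−1=3):
T_{1}^{(1)} = (4·(-0.186663) − 1.345738) / 3 = -0.697463
T_{2}^{(1)} = (4·(-0.376566) − (-0.186663)) / 3 = -0.439867
T_{2}^{(2)} = -0.439867 + (-0.439867 − (-0.697463))/15 = -0.422694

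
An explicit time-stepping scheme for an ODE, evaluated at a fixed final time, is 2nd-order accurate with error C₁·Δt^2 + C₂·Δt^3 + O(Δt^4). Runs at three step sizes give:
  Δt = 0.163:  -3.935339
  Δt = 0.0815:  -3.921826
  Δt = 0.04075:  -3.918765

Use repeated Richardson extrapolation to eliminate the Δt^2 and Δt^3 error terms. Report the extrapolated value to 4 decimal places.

First eliminate the Δt^2 term (factor 2^2 = 4):
  B₁ = (4·(-3.921826) − (-3.935339))/3 = -3.917322
  B₂ = (4·(-3.918765) − (-3.921826))/3 = -3.917745
Then eliminate the Δt^3 term (factor 2^3 = 8):
  (8·(-3.917745) − (-3.917322))/7 = -3.917805

-3.9178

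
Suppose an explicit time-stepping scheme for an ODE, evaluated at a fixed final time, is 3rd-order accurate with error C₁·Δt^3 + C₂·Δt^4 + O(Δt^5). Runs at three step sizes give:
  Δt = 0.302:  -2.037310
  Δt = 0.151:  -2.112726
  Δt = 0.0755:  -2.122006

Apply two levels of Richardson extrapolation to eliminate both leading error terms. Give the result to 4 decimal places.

-2.1233

First eliminate the Δt^3 term (factor 2^3 = 8):
  B₁ = (8·(-2.112726) − (-2.037310))/7 = -2.123500
  B₂ = (8·(-2.122006) − (-2.112726))/7 = -2.123332
Then eliminate the Δt^4 term (factor 2^4 = 16):
  (16·(-2.123332) − (-2.123500))/15 = -2.123321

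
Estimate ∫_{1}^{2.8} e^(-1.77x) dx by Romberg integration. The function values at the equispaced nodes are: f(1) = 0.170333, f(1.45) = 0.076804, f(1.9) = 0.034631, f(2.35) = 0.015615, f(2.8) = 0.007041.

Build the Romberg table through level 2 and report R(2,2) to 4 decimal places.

R(0,0) (trapezoid, 1 panel, h=1.8000): 0.159637
R(1,0) (trapezoid, 2 panels, h=0.9000): 0.110986
R(2,0) (trapezoid, 4 panels, h=0.4500): 0.097082
R(1,1) = 0.110986 + (0.110986 − 0.159637)/3 = 0.094769
R(2,1) = 0.097082 + (0.097082 − 0.110986)/3 = 0.092447
R(2,2) = 0.092447 + (0.092447 − 0.094769)/15 = 0.092292

0.0923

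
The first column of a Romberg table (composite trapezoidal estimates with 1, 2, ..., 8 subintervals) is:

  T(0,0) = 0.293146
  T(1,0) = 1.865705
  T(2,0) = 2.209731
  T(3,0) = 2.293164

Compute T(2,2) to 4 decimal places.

2.3200

T(1,1) = 1.865705 + (1.865705 − 0.293146)/3 = 2.389891
T(2,1) = (4·2.209731 − 1.865705) / 3 = 2.324406
T(2,2) = (16·2.324406 − 2.389891) / 15 = 2.320040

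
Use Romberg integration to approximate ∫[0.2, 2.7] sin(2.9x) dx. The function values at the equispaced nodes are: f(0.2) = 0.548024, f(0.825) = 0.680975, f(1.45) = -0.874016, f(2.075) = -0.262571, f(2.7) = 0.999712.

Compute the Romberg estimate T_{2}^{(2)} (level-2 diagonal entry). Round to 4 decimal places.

0.3815

T_{0}^{(0)} (trapezoid, 1 panel, h=2.5000): 1.934670
T_{1}^{(0)} (trapezoid, 2 panels, h=1.2500): -0.125185
T_{2}^{(0)} (trapezoid, 4 panels, h=0.6250): 0.198910
T_{1}^{(1)} = -0.125185 + (-0.125185 − 1.934670)/3 = -0.811803
T_{2}^{(1)} = 0.198910 + (0.198910 − (-0.125185))/3 = 0.306942
T_{2}^{(2)} = 0.306942 + (0.306942 − (-0.811803))/15 = 0.381525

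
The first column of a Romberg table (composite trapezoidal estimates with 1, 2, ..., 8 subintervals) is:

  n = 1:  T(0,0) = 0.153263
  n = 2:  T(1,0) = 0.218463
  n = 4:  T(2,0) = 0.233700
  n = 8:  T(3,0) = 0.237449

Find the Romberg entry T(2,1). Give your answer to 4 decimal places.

Richardson extrapolation on the trapezoidal column (denominator 4−1=3):
T(2,1) = (4·0.233700 − 0.218463) / 3 = 0.238779

0.2388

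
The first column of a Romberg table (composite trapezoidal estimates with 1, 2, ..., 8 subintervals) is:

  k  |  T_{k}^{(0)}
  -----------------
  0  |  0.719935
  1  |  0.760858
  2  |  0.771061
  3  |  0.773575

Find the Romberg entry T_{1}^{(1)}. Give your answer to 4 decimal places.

0.7745

Richardson extrapolation on the trapezoidal column (denominator 4−1=3):
T_{1}^{(1)} = 0.760858 + (0.760858 − 0.719935)/3 = 0.774499
(Column j=1 coincides with Simpson's rule on the same nodes.)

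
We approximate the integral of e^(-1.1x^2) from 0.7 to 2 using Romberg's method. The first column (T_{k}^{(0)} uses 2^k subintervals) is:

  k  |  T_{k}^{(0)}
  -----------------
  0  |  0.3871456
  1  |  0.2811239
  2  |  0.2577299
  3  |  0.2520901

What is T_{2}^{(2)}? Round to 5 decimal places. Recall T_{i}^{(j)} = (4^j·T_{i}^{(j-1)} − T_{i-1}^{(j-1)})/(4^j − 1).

0.25021

T_{1}^{(1)} = 0.2811239 + (0.2811239 − 0.3871456)/3 = 0.2457833
T_{2}^{(1)} = 0.2577299 + (0.2577299 − 0.2811239)/3 = 0.2499319
T_{2}^{(2)} = 0.2499319 + (0.2499319 − 0.2457833)/15 = 0.2502085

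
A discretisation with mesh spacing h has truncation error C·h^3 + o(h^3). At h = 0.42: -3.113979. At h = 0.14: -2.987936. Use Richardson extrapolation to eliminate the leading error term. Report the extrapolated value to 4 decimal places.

-2.9831

The leading error scales as h^3; refining by a factor of 3 reduces it by 3^3 = 27.
Extrapolated value = (27·A(h/3) − A(h)) / (27 − 1)
= (27·(-2.987936) − (-3.113979)) / 26
= -77.560293 / 26 = -2.983088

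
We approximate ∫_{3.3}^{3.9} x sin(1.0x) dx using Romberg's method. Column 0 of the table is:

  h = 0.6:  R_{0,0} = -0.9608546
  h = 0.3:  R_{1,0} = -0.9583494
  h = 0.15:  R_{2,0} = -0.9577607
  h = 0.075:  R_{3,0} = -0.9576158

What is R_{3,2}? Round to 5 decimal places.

Richardson extrapolation on the trapezoidal column (denominator 4−1=3):
R_{2,1} = -0.9577607 + (-0.9577607 − (-0.9583494))/3 = -0.9575645
R_{3,1} = (4·(-0.9576158) − (-0.9577607)) / 3 = -0.9575675
R_{3,2} = (16·(-0.9575675) − (-0.9575645)) / 15 = -0.9575677

-0.95757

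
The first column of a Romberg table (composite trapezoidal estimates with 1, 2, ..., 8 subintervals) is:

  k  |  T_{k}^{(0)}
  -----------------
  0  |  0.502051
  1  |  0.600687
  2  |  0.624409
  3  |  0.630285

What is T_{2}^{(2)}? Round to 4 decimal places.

T_{1}^{(1)} = (4·0.600687 − 0.502051) / 3 = 0.633566
T_{2}^{(1)} = (4·0.624409 − 0.600687) / 3 = 0.632316
T_{2}^{(2)} = 0.632316 + (0.632316 − 0.633566)/15 = 0.632233

0.6322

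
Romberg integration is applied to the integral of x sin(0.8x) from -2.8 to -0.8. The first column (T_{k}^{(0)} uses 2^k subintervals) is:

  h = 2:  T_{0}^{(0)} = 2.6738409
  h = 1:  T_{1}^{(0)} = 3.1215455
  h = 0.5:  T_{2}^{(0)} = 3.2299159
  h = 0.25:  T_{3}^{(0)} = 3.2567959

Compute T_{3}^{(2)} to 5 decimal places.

3.26574

Richardson extrapolation on the trapezoidal column (denominator 4−1=3):
T_{2}^{(1)} = 3.2299159 + (3.2299159 − 3.1215455)/3 = 3.2660394
T_{3}^{(1)} = 3.2567959 + (3.2567959 − 3.2299159)/3 = 3.2657559
T_{3}^{(2)} = 3.2657559 + (3.2657559 − 3.2660394)/15 = 3.2657370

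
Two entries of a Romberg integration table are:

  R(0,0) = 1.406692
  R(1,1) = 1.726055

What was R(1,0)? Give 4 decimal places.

1.6462

From R(1,1) = (4·R(1,0) − R(0,0))/3, solve for R(1,0):
4·R(1,0) = 3·1.726055 + 1.406692 = 6.584857
R(1,0) = 1.646214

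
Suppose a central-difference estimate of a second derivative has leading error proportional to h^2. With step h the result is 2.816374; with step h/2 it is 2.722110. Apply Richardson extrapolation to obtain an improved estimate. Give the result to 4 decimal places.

2.6907

The leading error scales as h^2; refining by a factor of 2 reduces it by 2^2 = 4.
Extrapolated value = (4·A(h/2) − A(h)) / (4 − 1)
= (4·2.722110 − 2.816374) / 3
= 8.072066 / 3 = 2.690689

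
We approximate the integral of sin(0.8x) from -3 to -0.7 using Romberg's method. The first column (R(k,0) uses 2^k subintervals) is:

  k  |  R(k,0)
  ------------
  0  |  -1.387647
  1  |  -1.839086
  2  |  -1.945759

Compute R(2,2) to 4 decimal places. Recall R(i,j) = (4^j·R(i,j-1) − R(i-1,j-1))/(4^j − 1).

Richardson extrapolation on the trapezoidal column (denominator 4−1=3):
R(1,1) = (4·(-1.839086) − (-1.387647)) / 3 = -1.989566
R(2,1) = -1.945759 + (-1.945759 − (-1.839086))/3 = -1.981317
R(2,2) = (16·(-1.981317) − (-1.989566)) / 15 = -1.980767
(Column j=1 coincides with Simpson's rule on the same nodes.)

-1.9808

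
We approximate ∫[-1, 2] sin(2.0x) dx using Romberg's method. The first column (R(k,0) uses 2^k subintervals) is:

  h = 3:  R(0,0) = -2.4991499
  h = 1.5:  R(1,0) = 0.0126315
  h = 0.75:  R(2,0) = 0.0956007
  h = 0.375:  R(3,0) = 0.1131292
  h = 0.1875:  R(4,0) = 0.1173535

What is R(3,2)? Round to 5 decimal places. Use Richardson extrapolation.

0.11869

R(2,1) = 0.0956007 + (0.0956007 − 0.0126315)/3 = 0.1232571
R(3,1) = 0.1131292 + (0.1131292 − 0.0956007)/3 = 0.1189720
R(3,2) = (16·0.1189720 − 0.1232571) / 15 = 0.1186863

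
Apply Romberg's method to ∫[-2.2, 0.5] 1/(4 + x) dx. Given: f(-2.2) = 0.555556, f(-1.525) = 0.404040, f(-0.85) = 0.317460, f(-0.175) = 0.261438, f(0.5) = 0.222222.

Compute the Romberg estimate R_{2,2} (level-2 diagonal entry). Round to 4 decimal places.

0.9165

R_{0,0} (trapezoid, 1 panel, h=2.7000): 1.050000
R_{1,0} (trapezoid, 2 panels, h=1.3500): 0.953571
R_{2,0} (trapezoid, 4 panels, h=0.6750): 0.925983
R_{1,1} = 0.953571 + (0.953571 − 1.050000)/3 = 0.921428
R_{2,1} = 0.925983 + (0.925983 − 0.953571)/3 = 0.916787
R_{2,2} = 0.916787 + (0.916787 − 0.921428)/15 = 0.916478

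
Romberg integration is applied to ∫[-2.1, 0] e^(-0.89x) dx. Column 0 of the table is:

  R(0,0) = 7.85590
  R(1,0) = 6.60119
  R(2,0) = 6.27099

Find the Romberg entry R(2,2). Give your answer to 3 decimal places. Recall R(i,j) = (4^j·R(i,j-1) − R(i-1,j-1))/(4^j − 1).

6.159

Richardson extrapolation on the trapezoidal column (denominator 4−1=3):
R(1,1) = (4·6.60119 − 7.85590) / 3 = 6.18295
R(2,1) = (4·6.27099 − 6.60119) / 3 = 6.16092
R(2,2) = 6.16092 + (6.16092 − 6.18295)/15 = 6.15945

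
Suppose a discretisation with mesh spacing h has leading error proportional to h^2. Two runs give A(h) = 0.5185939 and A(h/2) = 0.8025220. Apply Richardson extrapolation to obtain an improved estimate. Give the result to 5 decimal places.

0.89716

The leading error scales as h^2; refining by a factor of 2 reduces it by 2^2 = 4.
Extrapolated value = (4·A(h/2) − A(h)) / (4 − 1)
= (4·0.8025220 − 0.5185939) / 3
= 2.6914941 / 3 = 0.8971647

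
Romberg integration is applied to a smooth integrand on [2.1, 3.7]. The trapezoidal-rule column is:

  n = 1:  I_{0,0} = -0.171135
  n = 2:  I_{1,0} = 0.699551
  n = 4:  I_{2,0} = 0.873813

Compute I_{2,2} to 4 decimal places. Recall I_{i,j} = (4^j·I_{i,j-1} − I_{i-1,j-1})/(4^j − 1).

I_{1,1} = (4·0.699551 − (-0.171135)) / 3 = 0.989780
I_{2,1} = 0.873813 + (0.873813 − 0.699551)/3 = 0.931900
I_{2,2} = 0.931900 + (0.931900 − 0.989780)/15 = 0.928041

0.9280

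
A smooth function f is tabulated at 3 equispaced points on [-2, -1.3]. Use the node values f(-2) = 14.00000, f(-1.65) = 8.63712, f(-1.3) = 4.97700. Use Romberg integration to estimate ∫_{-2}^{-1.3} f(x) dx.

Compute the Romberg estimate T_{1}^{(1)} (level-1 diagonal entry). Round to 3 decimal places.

T_{0}^{(0)} (trapezoid, 1 panel, h=0.7000): 6.64195
T_{1}^{(0)} (trapezoid, 2 panels, h=0.3500): 6.34397
T_{1}^{(1)} = 6.34397 + (6.34397 − 6.64195)/3 = 6.24464

6.245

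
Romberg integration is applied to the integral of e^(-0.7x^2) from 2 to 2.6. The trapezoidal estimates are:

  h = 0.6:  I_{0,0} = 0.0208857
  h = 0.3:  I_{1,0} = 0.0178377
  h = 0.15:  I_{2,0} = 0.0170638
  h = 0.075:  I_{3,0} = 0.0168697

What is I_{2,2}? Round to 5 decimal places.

Richardson extrapolation on the trapezoidal column (denominator 4−1=3):
I_{1,1} = (4·0.0178377 − 0.0208857) / 3 = 0.0168217
I_{2,1} = 0.0170638 + (0.0170638 − 0.0178377)/3 = 0.0168058
I_{2,2} = 0.0168058 + (0.0168058 − 0.0168217)/15 = 0.0168047

0.01680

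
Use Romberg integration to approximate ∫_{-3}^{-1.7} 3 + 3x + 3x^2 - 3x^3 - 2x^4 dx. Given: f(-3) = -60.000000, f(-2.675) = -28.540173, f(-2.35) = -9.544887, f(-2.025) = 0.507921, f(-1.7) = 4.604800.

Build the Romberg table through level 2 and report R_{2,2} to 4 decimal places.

-20.2126

R_{0,0} (trapezoid, 1 panel, h=1.3000): -36.006880
R_{1,0} (trapezoid, 2 panels, h=0.6500): -24.207617
R_{2,0} (trapezoid, 4 panels, h=0.3250): -21.214290
R_{1,1} = -24.207617 + (-24.207617 − (-36.006880))/3 = -20.274529
R_{2,1} = -21.214290 + (-21.214290 − (-24.207617))/3 = -20.216514
R_{2,2} = -20.216514 + (-20.216514 − (-20.274529))/15 = -20.212646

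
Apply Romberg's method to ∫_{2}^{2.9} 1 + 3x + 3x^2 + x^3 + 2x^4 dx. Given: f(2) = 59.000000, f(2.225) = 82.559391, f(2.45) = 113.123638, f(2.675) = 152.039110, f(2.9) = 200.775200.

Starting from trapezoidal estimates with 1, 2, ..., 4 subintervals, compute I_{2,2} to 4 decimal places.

I_{0,0} (trapezoid, 1 panel, h=0.9000): 116.898840
I_{1,0} (trapezoid, 2 panels, h=0.4500): 109.355057
I_{2,0} (trapezoid, 4 panels, h=0.2250): 107.462191
I_{1,1} = 109.355057 + (109.355057 − 116.898840)/3 = 106.840463
I_{2,1} = 107.462191 + (107.462191 − 109.355057)/3 = 106.831236
I_{2,2} = 106.831236 + (106.831236 − 106.840463)/15 = 106.830621

106.8306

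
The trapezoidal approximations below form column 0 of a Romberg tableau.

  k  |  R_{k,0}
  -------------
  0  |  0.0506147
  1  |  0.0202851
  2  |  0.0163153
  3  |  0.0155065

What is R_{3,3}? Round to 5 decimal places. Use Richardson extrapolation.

0.01525

Richardson extrapolation on the trapezoidal column (denominator 4−1=3):
R_{1,1} = (4·0.0202851 − 0.0506147) / 3 = 0.0101752
R_{2,1} = (4·0.0163153 − 0.0202851) / 3 = 0.0149920
R_{3,1} = (4·0.0155065 − 0.0163153) / 3 = 0.0152369
R_{2,2} = 0.0149920 + (0.0149920 − 0.0101752)/15 = 0.0153131
R_{3,2} = 0.0152369 + (0.0152369 − 0.0149920)/15 = 0.0152532
R_{3,3} = (64·0.0152532 − 0.0153131) / 63 = 0.0152522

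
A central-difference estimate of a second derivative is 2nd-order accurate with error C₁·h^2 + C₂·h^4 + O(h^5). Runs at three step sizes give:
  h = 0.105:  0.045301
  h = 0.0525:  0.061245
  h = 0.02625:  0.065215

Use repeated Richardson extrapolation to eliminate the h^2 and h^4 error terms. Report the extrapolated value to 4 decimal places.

0.0665

First eliminate the h^2 term (factor 2^2 = 4):
  B₁ = (4·0.061245 − 0.045301)/3 = 0.066560
  B₂ = (4·0.065215 − 0.061245)/3 = 0.066538
Then eliminate the h^4 term (factor 2^4 = 16):
  (16·0.066538 − 0.066560)/15 = 0.066537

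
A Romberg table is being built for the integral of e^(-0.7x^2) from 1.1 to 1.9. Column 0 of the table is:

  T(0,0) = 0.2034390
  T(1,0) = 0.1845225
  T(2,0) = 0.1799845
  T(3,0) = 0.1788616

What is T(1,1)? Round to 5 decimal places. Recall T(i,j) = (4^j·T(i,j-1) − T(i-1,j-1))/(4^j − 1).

0.17822

Richardson extrapolation on the trapezoidal column (denominator 4−1=3):
T(1,1) = (4·0.1845225 − 0.2034390) / 3 = 0.1782170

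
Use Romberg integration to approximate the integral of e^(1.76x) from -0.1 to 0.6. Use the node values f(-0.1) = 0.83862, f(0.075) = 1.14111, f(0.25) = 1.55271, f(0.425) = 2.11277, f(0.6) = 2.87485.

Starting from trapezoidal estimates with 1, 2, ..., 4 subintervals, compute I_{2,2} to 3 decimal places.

I_{0,0} (trapezoid, 1 panel, h=0.7000): 1.29971
I_{1,0} (trapezoid, 2 panels, h=0.3500): 1.19331
I_{2,0} (trapezoid, 4 panels, h=0.1750): 1.16608
I_{1,1} = 1.19331 + (1.19331 − 1.29971)/3 = 1.15784
I_{2,1} = 1.16608 + (1.16608 − 1.19331)/3 = 1.15700
I_{2,2} = 1.15700 + (1.15700 − 1.15784)/15 = 1.15694

1.157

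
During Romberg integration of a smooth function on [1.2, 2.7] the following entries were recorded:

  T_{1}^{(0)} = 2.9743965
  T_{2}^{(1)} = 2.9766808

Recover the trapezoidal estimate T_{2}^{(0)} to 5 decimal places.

From T_{2}^{(1)} = (4·T_{2}^{(0)} − T_{1}^{(0)})/3, solve for T_{2}^{(0)}:
4·T_{2}^{(0)} = 3·2.9766808 + 2.9743965 = 11.9044389
T_{2}^{(0)} = 2.9761097

2.97611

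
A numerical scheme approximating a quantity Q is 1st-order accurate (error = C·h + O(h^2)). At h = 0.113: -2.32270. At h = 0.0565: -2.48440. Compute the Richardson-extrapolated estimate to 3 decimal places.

-2.646

Extrapolated value = (2·A(h/2) − A(h)) / (2 − 1)
= (2·(-2.48440) − (-2.32270)) / 1
= -2.64610 / 1 = -2.64610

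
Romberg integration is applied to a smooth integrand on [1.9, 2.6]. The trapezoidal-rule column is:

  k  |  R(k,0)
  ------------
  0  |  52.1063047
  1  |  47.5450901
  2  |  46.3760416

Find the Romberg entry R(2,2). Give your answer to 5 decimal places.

R(1,1) = 47.5450901 + (47.5450901 − 52.1063047)/3 = 46.0246852
R(2,1) = (4·46.3760416 − 47.5450901) / 3 = 45.9863588
R(2,2) = 45.9863588 + (45.9863588 − 46.0246852)/15 = 45.9838037

45.98380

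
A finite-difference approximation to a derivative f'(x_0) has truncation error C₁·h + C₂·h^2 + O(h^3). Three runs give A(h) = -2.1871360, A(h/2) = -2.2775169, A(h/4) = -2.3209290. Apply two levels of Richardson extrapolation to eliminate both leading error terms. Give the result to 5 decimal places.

-2.36316

First eliminate the h term (factor 2^1 = 2):
  B₁ = (2·(-2.2775169) − (-2.1871360))/1 = -2.3678978
  B₂ = (2·(-2.3209290) − (-2.2775169))/1 = -2.3643411
Then eliminate the h^2 term (factor 2^2 = 4):
  (4·(-2.3643411) − (-2.3678978))/3 = -2.3631555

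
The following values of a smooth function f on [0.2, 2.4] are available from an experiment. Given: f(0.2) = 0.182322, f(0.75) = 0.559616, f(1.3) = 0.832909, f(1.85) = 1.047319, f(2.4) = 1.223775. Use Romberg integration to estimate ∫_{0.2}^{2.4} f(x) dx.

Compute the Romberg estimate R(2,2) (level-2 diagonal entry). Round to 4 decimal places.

R(0,0) (trapezoid, 1 panel, h=2.2000): 1.546707
R(1,0) (trapezoid, 2 panels, h=1.1000): 1.689553
R(2,0) (trapezoid, 4 panels, h=0.5500): 1.728591
R(1,1) = 1.689553 + (1.689553 − 1.546707)/3 = 1.737168
R(2,1) = 1.728591 + (1.728591 − 1.689553)/3 = 1.741604
R(2,2) = 1.741604 + (1.741604 − 1.737168)/15 = 1.741900

1.7419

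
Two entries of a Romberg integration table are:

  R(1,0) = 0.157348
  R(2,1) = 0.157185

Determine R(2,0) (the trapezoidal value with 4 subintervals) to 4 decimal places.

From R(2,1) = (4·R(2,0) − R(1,0))/3, solve for R(2,0):
4·R(2,0) = 3·0.157185 + 0.157348 = 0.628903
R(2,0) = 0.157226

0.1572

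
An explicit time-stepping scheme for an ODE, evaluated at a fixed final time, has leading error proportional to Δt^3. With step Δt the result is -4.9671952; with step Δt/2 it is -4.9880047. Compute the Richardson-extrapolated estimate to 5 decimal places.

Extrapolated value = (8·A(Δt/2) − A(Δt)) / (8 − 1)
= (8·(-4.9880047) − (-4.9671952)) / 7
= -34.9368424 / 7 = -4.9909775

-4.99098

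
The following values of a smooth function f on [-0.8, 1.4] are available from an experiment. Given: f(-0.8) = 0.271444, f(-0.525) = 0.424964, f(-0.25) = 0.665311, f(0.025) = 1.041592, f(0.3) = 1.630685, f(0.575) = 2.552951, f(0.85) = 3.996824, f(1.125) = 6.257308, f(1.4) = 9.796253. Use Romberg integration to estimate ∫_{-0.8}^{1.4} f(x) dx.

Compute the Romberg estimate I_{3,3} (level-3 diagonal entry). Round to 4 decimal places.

I_{0,0} (trapezoid, 1 panel, h=2.2000): 11.074467
I_{1,0} (trapezoid, 2 panels, h=1.1000): 7.330987
I_{2,0} (trapezoid, 4 panels, h=0.5500): 6.229668
I_{3,0} (trapezoid, 8 panels, h=0.2750): 5.940958
I_{1,1} = 7.330987 + (7.330987 − 11.074467)/3 = 6.083160
I_{2,1} = 6.229668 + (6.229668 − 7.330987)/3 = 5.862562
I_{3,1} = 5.940958 + (5.940958 − 6.229668)/3 = 5.844721
I_{2,2} = 5.862562 + (5.862562 − 6.083160)/15 = 5.847855
I_{3,2} = 5.844721 + (5.844721 − 5.862562)/15 = 5.843532
I_{3,3} = 5.843532 + (5.843532 − 5.847855)/63 = 5.843463

5.8435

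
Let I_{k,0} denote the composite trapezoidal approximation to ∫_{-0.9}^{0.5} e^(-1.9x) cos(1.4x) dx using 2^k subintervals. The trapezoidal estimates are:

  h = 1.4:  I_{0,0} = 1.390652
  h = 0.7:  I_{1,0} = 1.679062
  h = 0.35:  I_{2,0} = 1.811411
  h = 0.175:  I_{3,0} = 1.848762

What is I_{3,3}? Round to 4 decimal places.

I_{1,1} = 1.679062 + (1.679062 − 1.390652)/3 = 1.775199
I_{2,1} = 1.811411 + (1.811411 − 1.679062)/3 = 1.855527
I_{3,1} = 1.848762 + (1.848762 − 1.811411)/3 = 1.861212
I_{2,2} = (16·1.855527 − 1.775199) / 15 = 1.860882
I_{3,2} = (16·1.861212 − 1.855527) / 15 = 1.861591
I_{3,3} = (64·1.861591 − 1.860882) / 63 = 1.861602

1.8616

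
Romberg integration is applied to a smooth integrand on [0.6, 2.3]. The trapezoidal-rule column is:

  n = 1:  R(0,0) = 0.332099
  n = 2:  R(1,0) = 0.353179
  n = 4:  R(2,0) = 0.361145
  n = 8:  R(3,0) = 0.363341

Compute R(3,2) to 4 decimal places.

Richardson extrapolation on the trapezoidal column (denominator 4−1=3):
R(2,1) = 0.361145 + (0.361145 − 0.353179)/3 = 0.363800
R(3,1) = (4·0.363341 − 0.361145) / 3 = 0.364073
R(3,2) = (16·0.364073 − 0.363800) / 15 = 0.364091

0.3641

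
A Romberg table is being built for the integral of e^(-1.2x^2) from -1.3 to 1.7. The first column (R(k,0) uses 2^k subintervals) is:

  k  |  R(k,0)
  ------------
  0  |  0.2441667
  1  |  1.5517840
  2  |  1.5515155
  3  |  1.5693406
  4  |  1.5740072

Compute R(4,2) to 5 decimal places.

Richardson extrapolation on the trapezoidal column (denominator 4−1=3):
R(3,1) = (4·1.5693406 − 1.5515155) / 3 = 1.5752823
R(4,1) = 1.5740072 + (1.5740072 − 1.5693406)/3 = 1.5755627
R(4,2) = 1.5755627 + (1.5755627 − 1.5752823)/15 = 1.5755814
(Column j=1 coincides with Simpson's rule on the same nodes.)

1.57558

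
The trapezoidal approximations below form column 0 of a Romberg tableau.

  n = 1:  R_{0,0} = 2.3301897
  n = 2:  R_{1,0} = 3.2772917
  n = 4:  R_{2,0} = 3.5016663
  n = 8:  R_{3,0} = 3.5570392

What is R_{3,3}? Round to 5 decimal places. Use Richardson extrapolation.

R_{1,1} = 3.2772917 + (3.2772917 − 2.3301897)/3 = 3.5929924
R_{2,1} = (4·3.5016663 − 3.2772917) / 3 = 3.5764578
R_{3,1} = 3.5570392 + (3.5570392 − 3.5016663)/3 = 3.5754968
R_{2,2} = 3.5764578 + (3.5764578 − 3.5929924)/15 = 3.5753555
R_{3,2} = 3.5754968 + (3.5754968 − 3.5764578)/15 = 3.5754327
R_{3,3} = (64·3.5754327 − 3.5753555) / 63 = 3.5754339
(Column j=1 coincides with Simpson's rule on the same nodes.)

3.57543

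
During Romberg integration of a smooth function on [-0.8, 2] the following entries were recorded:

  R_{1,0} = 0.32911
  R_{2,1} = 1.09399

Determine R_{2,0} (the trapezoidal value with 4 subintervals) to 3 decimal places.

From R_{2,1} = (4·R_{2,0} − R_{1,0})/3, solve for R_{2,0}:
4·R_{2,0} = 3·1.09399 + 0.32911 = 3.61108
R_{2,0} = 0.90277

0.903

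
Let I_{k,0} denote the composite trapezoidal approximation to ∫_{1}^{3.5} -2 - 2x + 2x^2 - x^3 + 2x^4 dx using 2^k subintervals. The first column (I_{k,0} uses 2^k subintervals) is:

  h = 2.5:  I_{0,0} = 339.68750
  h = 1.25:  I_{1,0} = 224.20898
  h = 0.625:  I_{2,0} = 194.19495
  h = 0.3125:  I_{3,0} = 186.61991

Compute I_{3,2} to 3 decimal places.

184.089

I_{2,1} = 194.19495 + (194.19495 − 224.20898)/3 = 184.19027
I_{3,1} = 186.61991 + (186.61991 − 194.19495)/3 = 184.09490
I_{3,2} = (16·184.09490 − 184.19027) / 15 = 184.08854
(Column j=1 coincides with Simpson's rule on the same nodes.)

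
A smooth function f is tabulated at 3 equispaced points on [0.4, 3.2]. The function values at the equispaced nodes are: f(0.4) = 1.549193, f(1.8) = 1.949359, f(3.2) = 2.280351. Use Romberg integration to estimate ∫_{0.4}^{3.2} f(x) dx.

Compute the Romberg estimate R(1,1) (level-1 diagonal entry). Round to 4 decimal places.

R(0,0) (trapezoid, 1 panel, h=2.8000): 5.361362
R(1,0) (trapezoid, 2 panels, h=1.4000): 5.409783
R(1,1) = 5.409783 + (5.409783 − 5.361362)/3 = 5.425923

5.4259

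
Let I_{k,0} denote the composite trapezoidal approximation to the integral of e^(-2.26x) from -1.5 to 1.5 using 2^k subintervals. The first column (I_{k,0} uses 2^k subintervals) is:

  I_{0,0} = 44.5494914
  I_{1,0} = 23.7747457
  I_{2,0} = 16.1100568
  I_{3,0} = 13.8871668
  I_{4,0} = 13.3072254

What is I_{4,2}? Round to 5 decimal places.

13.11176

I_{3,1} = (4·13.8871668 − 16.1100568) / 3 = 13.1462035
I_{4,1} = (4·13.3072254 − 13.8871668) / 3 = 13.1139116
I_{4,2} = (16·13.1139116 − 13.1462035) / 15 = 13.1117588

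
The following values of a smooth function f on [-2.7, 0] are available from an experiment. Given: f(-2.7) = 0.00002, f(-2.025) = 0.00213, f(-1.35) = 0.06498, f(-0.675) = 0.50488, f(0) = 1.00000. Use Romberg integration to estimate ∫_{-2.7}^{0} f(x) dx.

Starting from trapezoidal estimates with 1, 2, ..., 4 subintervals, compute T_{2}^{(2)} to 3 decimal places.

0.720

T_{0}^{(0)} (trapezoid, 1 panel, h=2.7000): 1.35003
T_{1}^{(0)} (trapezoid, 2 panels, h=1.3500): 0.76274
T_{2}^{(0)} (trapezoid, 4 panels, h=0.6750): 0.72360
T_{1}^{(1)} = 0.76274 + (0.76274 − 1.35003)/3 = 0.56698
T_{2}^{(1)} = 0.72360 + (0.72360 − 0.76274)/3 = 0.71055
T_{2}^{(2)} = 0.71055 + (0.71055 − 0.56698)/15 = 0.72012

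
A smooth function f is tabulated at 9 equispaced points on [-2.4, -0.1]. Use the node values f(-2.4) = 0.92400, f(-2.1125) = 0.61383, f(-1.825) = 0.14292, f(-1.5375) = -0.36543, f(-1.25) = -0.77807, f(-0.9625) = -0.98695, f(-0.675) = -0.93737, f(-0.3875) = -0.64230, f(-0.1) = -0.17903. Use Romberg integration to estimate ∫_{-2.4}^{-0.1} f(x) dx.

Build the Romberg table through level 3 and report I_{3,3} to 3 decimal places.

-0.759

I_{0,0} (trapezoid, 1 panel, h=2.3000): 0.85672
I_{1,0} (trapezoid, 2 panels, h=1.1500): -0.46642
I_{2,0} (trapezoid, 4 panels, h=0.5750): -0.69002
I_{3,0} (trapezoid, 8 panels, h=0.2875): -0.74200
I_{1,1} = -0.46642 + (-0.46642 − 0.85672)/3 = -0.90747
I_{2,1} = -0.69002 + (-0.69002 − (-0.46642))/3 = -0.76455
I_{3,1} = -0.74200 + (-0.74200 − (-0.69002))/3 = -0.75933
I_{2,2} = -0.76455 + (-0.76455 − (-0.90747))/15 = -0.75502
I_{3,2} = -0.75933 + (-0.75933 − (-0.76455))/15 = -0.75898
I_{3,3} = -0.75898 + (-0.75898 − (-0.75502))/63 = -0.75904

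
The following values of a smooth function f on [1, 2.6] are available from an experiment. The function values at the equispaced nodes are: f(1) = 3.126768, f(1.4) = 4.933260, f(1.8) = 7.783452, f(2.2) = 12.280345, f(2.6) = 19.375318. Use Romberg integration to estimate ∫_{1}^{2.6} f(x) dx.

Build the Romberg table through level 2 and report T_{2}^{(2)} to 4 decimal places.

T_{0}^{(0)} (trapezoid, 1 panel, h=1.6000): 18.001669
T_{1}^{(0)} (trapezoid, 2 panels, h=0.8000): 15.227596
T_{2}^{(0)} (trapezoid, 4 panels, h=0.4000): 14.499240
T_{1}^{(1)} = 15.227596 + (15.227596 − 18.001669)/3 = 14.302905
T_{2}^{(1)} = 14.499240 + (14.499240 − 15.227596)/3 = 14.256455
T_{2}^{(2)} = 14.256455 + (14.256455 − 14.302905)/15 = 14.253358

14.2534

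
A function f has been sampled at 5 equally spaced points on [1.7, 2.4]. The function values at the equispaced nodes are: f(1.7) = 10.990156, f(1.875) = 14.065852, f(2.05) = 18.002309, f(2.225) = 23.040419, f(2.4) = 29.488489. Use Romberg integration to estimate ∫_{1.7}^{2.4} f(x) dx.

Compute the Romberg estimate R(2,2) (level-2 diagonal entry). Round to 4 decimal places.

R(0,0) (trapezoid, 1 panel, h=0.7000): 14.167526
R(1,0) (trapezoid, 2 panels, h=0.3500): 13.384571
R(2,0) (trapezoid, 4 panels, h=0.1750): 13.185883
R(1,1) = 13.384571 + (13.384571 − 14.167526)/3 = 13.123586
R(2,1) = 13.185883 + (13.185883 − 13.384571)/3 = 13.119654
R(2,2) = 13.119654 + (13.119654 − 13.123586)/15 = 13.119392

13.1194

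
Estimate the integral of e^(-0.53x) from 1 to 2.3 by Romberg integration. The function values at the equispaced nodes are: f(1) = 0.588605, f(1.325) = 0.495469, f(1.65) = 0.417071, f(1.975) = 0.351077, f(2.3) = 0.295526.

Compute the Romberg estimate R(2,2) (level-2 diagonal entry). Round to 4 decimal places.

R(0,0) (trapezoid, 1 panel, h=1.3000): 0.574685
R(1,0) (trapezoid, 2 panels, h=0.6500): 0.558439
R(2,0) (trapezoid, 4 panels, h=0.3250): 0.554347
R(1,1) = 0.558439 + (0.558439 − 0.574685)/3 = 0.553024
R(2,1) = 0.554347 + (0.554347 − 0.558439)/3 = 0.552983
R(2,2) = 0.552983 + (0.552983 − 0.553024)/15 = 0.552980

0.5530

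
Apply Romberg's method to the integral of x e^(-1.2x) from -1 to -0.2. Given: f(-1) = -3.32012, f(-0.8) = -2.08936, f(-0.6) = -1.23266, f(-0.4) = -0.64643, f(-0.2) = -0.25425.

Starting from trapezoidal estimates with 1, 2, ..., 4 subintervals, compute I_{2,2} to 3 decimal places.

I_{0,0} (trapezoid, 1 panel, h=0.8000): -1.42975
I_{1,0} (trapezoid, 2 panels, h=0.4000): -1.20794
I_{2,0} (trapezoid, 4 panels, h=0.2000): -1.15113
I_{1,1} = -1.20794 + (-1.20794 − (-1.42975))/3 = -1.13400
I_{2,1} = -1.15113 + (-1.15113 − (-1.20794))/3 = -1.13219
I_{2,2} = -1.13219 + (-1.13219 − (-1.13400))/15 = -1.13207

-1.132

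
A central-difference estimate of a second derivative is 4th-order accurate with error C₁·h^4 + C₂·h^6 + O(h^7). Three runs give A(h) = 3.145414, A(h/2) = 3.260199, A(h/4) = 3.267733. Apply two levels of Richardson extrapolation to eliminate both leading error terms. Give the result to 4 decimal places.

First eliminate the h^4 term (factor 2^4 = 16):
  B₁ = (16·3.260199 − 3.145414)/15 = 3.267851
  B₂ = (16·3.267733 − 3.260199)/15 = 3.268235
Then eliminate the h^6 term (factor 2^6 = 64):
  (64·3.268235 − 3.267851)/63 = 3.268241

3.2682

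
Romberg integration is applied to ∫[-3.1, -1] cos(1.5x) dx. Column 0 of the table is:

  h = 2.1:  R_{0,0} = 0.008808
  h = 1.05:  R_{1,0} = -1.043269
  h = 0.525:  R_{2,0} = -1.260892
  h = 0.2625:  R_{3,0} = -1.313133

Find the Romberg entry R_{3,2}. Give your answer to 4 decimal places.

Richardson extrapolation on the trapezoidal column (denominator 4−1=3):
R_{2,1} = (4·(-1.260892) − (-1.043269)) / 3 = -1.333433
R_{3,1} = -1.313133 + (-1.313133 − (-1.260892))/3 = -1.330547
R_{3,2} = (16·(-1.330547) − (-1.333433)) / 15 = -1.330355
(Column j=1 coincides with Simpson's rule on the same nodes.)

-1.3304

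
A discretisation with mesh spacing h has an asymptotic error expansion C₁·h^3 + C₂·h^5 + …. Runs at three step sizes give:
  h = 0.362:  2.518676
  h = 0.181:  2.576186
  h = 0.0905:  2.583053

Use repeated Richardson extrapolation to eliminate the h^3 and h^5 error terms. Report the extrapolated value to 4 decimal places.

First eliminate the h^3 term (factor 2^3 = 8):
  B₁ = (8·2.576186 − 2.518676)/7 = 2.584402
  B₂ = (8·2.583053 − 2.576186)/7 = 2.584034
Then eliminate the h^5 term (factor 2^5 = 32):
  (32·2.584034 − 2.584402)/31 = 2.584022

2.5840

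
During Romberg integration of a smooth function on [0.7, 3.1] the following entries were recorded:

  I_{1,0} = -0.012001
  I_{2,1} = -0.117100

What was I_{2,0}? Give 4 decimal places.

-0.0908

From I_{2,1} = (4·I_{2,0} − I_{1,0})/3, solve for I_{2,0}:
4·I_{2,0} = 3·(-0.117100) + (-0.012001) = -0.363301
I_{2,0} = -0.090825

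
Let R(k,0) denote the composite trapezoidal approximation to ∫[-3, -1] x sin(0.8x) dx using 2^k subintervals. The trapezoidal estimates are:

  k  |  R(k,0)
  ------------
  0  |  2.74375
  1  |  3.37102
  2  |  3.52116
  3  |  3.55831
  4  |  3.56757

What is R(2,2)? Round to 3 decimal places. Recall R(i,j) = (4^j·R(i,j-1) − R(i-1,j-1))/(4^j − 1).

3.571

R(1,1) = (4·3.37102 − 2.74375) / 3 = 3.58011
R(2,1) = (4·3.52116 − 3.37102) / 3 = 3.57121
R(2,2) = (16·3.57121 − 3.58011) / 15 = 3.57062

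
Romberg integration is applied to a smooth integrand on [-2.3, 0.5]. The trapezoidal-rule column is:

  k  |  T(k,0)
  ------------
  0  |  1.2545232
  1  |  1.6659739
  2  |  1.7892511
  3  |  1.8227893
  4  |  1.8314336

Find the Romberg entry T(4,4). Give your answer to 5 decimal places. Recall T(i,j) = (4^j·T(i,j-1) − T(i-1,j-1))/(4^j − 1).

Richardson extrapolation on the trapezoidal column (denominator 4−1=3):
T(1,1) = (4·1.6659739 − 1.2545232) / 3 = 1.8031241
T(2,1) = (4·1.7892511 − 1.6659739) / 3 = 1.8303435
T(3,1) = 1.8227893 + (1.8227893 − 1.7892511)/3 = 1.8339687
T(4,1) = (4·1.8314336 − 1.8227893) / 3 = 1.8343150
T(2,2) = 1.8303435 + (1.8303435 − 1.8031241)/15 = 1.8321581
T(3,2) = 1.8339687 + (1.8339687 − 1.8303435)/15 = 1.8342104
T(4,2) = (16·1.8343150 − 1.8339687) / 15 = 1.8343381
T(3,3) = 1.8342104 + (1.8342104 − 1.8321581)/63 = 1.8342430
T(4,3) = 1.8343381 + (1.8343381 − 1.8342104)/63 = 1.8343401
T(4,4) = 1.8343401 + (1.8343401 − 1.8342430)/255 = 1.8343405

1.83434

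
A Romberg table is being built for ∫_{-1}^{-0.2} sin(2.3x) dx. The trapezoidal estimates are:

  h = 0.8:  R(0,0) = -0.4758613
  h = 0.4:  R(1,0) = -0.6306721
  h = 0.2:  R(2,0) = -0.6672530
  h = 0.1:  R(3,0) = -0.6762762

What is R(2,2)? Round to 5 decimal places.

-0.67926

Richardson extrapolation on the trapezoidal column (denominator 4−1=3):
R(1,1) = (4·(-0.6306721) − (-0.4758613)) / 3 = -0.6822757
R(2,1) = -0.6672530 + (-0.6672530 − (-0.6306721))/3 = -0.6794466
R(2,2) = -0.6794466 + (-0.6794466 − (-0.6822757))/15 = -0.6792580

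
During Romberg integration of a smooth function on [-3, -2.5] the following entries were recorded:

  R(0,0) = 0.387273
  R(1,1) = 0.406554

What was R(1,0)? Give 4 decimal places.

0.4017

From R(1,1) = (4·R(1,0) − R(0,0))/3, solve for R(1,0):
4·R(1,0) = 3·0.406554 + 0.387273 = 1.606935
R(1,0) = 0.401734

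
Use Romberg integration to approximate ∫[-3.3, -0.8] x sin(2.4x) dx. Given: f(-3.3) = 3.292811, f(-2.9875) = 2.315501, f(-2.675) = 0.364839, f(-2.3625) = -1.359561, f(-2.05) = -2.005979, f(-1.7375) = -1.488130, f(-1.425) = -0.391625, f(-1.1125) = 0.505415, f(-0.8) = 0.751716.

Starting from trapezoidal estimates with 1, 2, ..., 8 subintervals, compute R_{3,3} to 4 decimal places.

-0.0149

R_{0,0} (trapezoid, 1 panel, h=2.5000): 5.055659
R_{1,0} (trapezoid, 2 panels, h=1.2500): 0.020356
R_{2,0} (trapezoid, 4 panels, h=0.6250): -0.006563
R_{3,0} (trapezoid, 8 panels, h=0.3125): -0.011649
R_{1,1} = 0.020356 + (0.020356 − 5.055659)/3 = -1.658078
R_{2,1} = -0.006563 + (-0.006563 − 0.020356)/3 = -0.015536
R_{3,1} = -0.011649 + (-0.011649 − (-0.006563))/3 = -0.013344
R_{2,2} = -0.015536 + (-0.015536 − (-1.658078))/15 = 0.093967
R_{3,2} = -0.013344 + (-0.013344 − (-0.015536))/15 = -0.013198
R_{3,3} = -0.013198 + (-0.013198 − 0.093967)/63 = -0.014899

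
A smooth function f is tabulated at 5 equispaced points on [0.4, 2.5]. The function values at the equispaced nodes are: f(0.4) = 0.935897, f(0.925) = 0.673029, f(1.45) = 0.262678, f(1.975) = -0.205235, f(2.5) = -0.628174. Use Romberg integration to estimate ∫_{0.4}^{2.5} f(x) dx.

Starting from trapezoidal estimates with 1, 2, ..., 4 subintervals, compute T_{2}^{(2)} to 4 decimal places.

T_{0}^{(0)} (trapezoid, 1 panel, h=2.1000): 0.323109
T_{1}^{(0)} (trapezoid, 2 panels, h=1.0500): 0.437366
T_{2}^{(0)} (trapezoid, 4 panels, h=0.5250): 0.464275
T_{1}^{(1)} = 0.437366 + (0.437366 − 0.323109)/3 = 0.475452
T_{2}^{(1)} = 0.464275 + (0.464275 − 0.437366)/3 = 0.473245
T_{2}^{(2)} = 0.473245 + (0.473245 − 0.475452)/15 = 0.473098

0.4731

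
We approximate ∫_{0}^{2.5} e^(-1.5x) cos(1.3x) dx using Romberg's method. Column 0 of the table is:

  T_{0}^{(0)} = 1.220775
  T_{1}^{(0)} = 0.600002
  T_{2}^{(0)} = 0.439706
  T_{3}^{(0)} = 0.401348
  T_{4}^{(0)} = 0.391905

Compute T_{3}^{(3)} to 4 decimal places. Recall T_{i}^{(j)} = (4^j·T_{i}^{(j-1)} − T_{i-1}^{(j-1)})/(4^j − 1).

Richardson extrapolation on the trapezoidal column (denominator 4−1=3):
T_{1}^{(1)} = 0.600002 + (0.600002 − 1.220775)/3 = 0.393078
T_{2}^{(1)} = 0.439706 + (0.439706 − 0.600002)/3 = 0.386274
T_{3}^{(1)} = 0.401348 + (0.401348 − 0.439706)/3 = 0.388562
T_{2}^{(2)} = 0.386274 + (0.386274 − 0.393078)/15 = 0.385820
T_{3}^{(2)} = 0.388562 + (0.388562 − 0.386274)/15 = 0.388715
T_{3}^{(3)} = (64·0.388715 − 0.385820) / 63 = 0.388761

0.3888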